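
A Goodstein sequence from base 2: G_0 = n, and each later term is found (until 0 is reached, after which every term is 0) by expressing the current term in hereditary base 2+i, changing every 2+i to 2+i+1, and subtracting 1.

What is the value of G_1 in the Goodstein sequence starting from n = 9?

81

G_0 = 9. HB_2(9) = 2^(2 + 1) + 1. Bump = 82. G_1 = 81.
G_1 = 81. HB_3(81) = 3^(3 + 1). Bump = 1024. G_2 = 1023.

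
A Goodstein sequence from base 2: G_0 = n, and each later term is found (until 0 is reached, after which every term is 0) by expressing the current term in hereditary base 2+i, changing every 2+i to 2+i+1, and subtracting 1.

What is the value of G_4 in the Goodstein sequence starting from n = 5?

775

i=0: 5 = 2^2 + 1 (b=2); 2→3: 3^3 + 1 = 28; 28−1 = 27
i=1: 27 = 3^3 (b=3); 3→4: 4^4 = 256; 256−1 = 255
i=2: 255 = 3·4^3 + 3·4^2 + 3·4 + 3 (b=4); 4→5: 3·5^3 + 3·5^2 + 3·5 + 3 = 468; 468−1 = 467
i=3: 467 = 3·5^3 + 3·5^2 + 3·5 + 2 (b=5); 5→6: 3·6^3 + 3·6^2 + 3·6 + 2 = 776; 776−1 = 775
i=4: 775 = 3·6^3 + 3·6^2 + 3·6 + 1 (b=6); 6→7: 3·7^3 + 3·7^2 + 3·7 + 1 = 1198; 1198−1 = 1197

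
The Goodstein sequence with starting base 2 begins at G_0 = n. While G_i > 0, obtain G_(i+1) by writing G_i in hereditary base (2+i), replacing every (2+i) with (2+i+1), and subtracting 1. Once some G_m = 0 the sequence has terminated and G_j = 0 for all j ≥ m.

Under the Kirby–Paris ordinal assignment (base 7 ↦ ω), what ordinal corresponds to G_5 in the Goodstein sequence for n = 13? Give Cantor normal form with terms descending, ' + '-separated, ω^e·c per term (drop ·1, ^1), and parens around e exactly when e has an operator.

13 —HB2→ 2^(2 + 1) + 2^2 + 1 —bump→ 3^(3 + 1) + 3^3 + 1 = 109 —(−1)→ 108
108 —HB3→ 3^(3 + 1) + 3^3 —bump→ 4^(4 + 1) + 4^4 = 1280 —(−1)→ 1279
1279 —HB4→ 4^(4 + 1) + 3·4^3 + 3·4^2 + 3·4 + 3 —bump→ 5^(5 + 1) + 3·5^3 + 3·5^2 + 3·5 + 3 = 16093 —(−1)→ 16092
16092 —HB5→ 5^(5 + 1) + 3·5^3 + 3·5^2 + 3·5 + 2 —bump→ 6^(6 + 1) + 3·6^3 + 3·6^2 + 3·6 + 2 = 280712 —(−1)→ 280711
280711 —HB6→ 6^(6 + 1) + 3·6^3 + 3·6^2 + 3·6 + 1 —bump→ 7^(7 + 1) + 3·7^3 + 3·7^2 + 3·7 + 1 = 5765999 —(−1)→ 5765998
5765998 —HB7→ 7^(7 + 1) + 3·7^3 + 3·7^2 + 3·7 —bump→ 8^(8 + 1) + 3·8^3 + 3·8^2 + 3·8 = 134219480 —(−1)→ 134219479

ω^(ω + 1) + ω^3·3 + ω^2·3 + ω·3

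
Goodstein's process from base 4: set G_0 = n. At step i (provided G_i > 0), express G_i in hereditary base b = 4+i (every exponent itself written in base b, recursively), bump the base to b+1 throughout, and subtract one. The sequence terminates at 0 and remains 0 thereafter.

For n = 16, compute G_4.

33

G_0 = 16. HB_4(16) = 4^2. Bump = 25. G_1 = 24.
G_1 = 24. HB_5(24) = 4·5 + 4. Bump = 28. G_2 = 27.
G_2 = 27. HB_6(27) = 4·6 + 3. Bump = 31. G_3 = 30.
G_3 = 30. HB_7(30) = 4·7 + 2. Bump = 34. G_4 = 33.
G_4 = 33. HB_8(33) = 4·8 + 1. Bump = 37. G_5 = 36.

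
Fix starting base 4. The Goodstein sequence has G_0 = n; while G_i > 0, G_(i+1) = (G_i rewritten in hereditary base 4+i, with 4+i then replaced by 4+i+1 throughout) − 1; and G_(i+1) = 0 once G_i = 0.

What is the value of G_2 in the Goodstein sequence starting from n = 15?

19

(0) 15|_4 = 3·4 + 3 ↦ 3·5 + 3|_5 = 18 ⇒ 17
(1) 17|_5 = 3·5 + 2 ↦ 3·6 + 2|_6 = 20 ⇒ 19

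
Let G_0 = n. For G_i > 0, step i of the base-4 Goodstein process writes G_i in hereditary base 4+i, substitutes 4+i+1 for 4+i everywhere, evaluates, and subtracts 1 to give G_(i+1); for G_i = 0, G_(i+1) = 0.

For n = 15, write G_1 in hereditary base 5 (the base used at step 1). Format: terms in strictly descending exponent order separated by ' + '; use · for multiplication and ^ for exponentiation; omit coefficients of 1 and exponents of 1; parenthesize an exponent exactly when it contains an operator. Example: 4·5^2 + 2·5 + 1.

3·5 + 2

i=0: 15 = 3·4 + 3 (b=4); 4→5: 3·5 + 3 = 18; 18−1 = 17
i=1: 17 = 3·5 + 2 (b=5); 5→6: 3·6 + 2 = 20; 20−1 = 19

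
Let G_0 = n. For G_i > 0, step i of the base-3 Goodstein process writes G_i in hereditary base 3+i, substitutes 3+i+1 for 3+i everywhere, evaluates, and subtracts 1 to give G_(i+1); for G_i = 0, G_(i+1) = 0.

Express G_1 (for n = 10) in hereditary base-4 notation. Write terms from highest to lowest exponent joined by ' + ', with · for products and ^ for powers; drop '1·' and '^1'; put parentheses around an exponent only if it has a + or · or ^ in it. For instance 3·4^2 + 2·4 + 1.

4^2

[0] 10 ≡ 3^2 + 1 (base 3). Lift 4: 17. −1: 16.
[1] 16 ≡ 4^2 (base 4). Lift 5: 25. −1: 24.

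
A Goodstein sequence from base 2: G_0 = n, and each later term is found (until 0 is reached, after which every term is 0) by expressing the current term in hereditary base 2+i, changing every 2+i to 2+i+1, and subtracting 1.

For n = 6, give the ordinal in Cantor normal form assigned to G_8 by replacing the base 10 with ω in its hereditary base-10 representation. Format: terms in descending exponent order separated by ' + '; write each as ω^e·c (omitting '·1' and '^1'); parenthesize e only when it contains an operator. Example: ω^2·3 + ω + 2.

6 —HB2→ 2^2 + 2 —bump→ 3^3 + 3 = 30 —(−1)→ 29
29 —HB3→ 3^3 + 2 —bump→ 4^4 + 2 = 258 —(−1)→ 257
257 —HB4→ 4^4 + 1 —bump→ 5^5 + 1 = 3126 —(−1)→ 3125
3125 —HB5→ 5^5 —bump→ 6^6 = 46656 —(−1)→ 46655
46655 —HB6→ 5·6^5 + 5·6^4 + 5·6^3 + 5·6^2 + 5·6 + 5 —bump→ 5·7^5 + 5·7^4 + 5·7^3 + 5·7^2 + 5·7 + 5 = 98040 —(−1)→ 98039
98039 —HB7→ 5·7^5 + 5·7^4 + 5·7^3 + 5·7^2 + 5·7 + 4 —bump→ 5·8^5 + 5·8^4 + 5·8^3 + 5·8^2 + 5·8 + 4 = 187244 —(−1)→ 187243
187243 —HB8→ 5·8^5 + 5·8^4 + 5·8^3 + 5·8^2 + 5·8 + 3 —bump→ 5·9^5 + 5·9^4 + 5·9^3 + 5·9^2 + 5·9 + 3 = 332148 —(−1)→ 332147
332147 —HB9→ 5·9^5 + 5·9^4 + 5·9^3 + 5·9^2 + 5·9 + 2 —bump→ 5·10^5 + 5·10^4 + 5·10^3 + 5·10^2 + 5·10 + 2 = 555552 —(−1)→ 555551
555551 —HB10→ 5·10^5 + 5·10^4 + 5·10^3 + 5·10^2 + 5·10 + 1 —bump→ 5·11^5 + 5·11^4 + 5·11^3 + 5·11^2 + 5·11 + 1 = 885776 —(−1)→ 885775

ω^5·5 + ω^4·5 + ω^3·5 + ω^2·5 + ω·5 + 1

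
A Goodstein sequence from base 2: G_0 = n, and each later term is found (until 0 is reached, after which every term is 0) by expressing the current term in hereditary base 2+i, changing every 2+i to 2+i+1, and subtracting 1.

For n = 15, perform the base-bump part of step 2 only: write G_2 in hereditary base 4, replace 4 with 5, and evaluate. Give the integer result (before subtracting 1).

18753

G_0 = 15. HB_2(15) = 2^(2 + 1) + 2^2 + 2 + 1. Bump = 112. G_1 = 111.
G_1 = 111. HB_3(111) = 3^(3 + 1) + 3^3 + 3. Bump = 1284. G_2 = 1283.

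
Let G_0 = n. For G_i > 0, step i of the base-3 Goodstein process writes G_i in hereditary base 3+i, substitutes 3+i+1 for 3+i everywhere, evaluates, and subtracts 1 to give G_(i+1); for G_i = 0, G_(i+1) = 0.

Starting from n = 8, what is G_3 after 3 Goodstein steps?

step 0: 8 = 2·3 + 2; sub 4 for 3: 2·4 + 2; = 10; G_1 = 10−1 = 9
step 1: 9 = 2·4 + 1; sub 5 for 4: 2·5 + 1; = 11; G_2 = 11−1 = 10
step 2: 10 = 2·5; sub 6 for 5: 2·6; = 12; G_3 = 12−1 = 11

11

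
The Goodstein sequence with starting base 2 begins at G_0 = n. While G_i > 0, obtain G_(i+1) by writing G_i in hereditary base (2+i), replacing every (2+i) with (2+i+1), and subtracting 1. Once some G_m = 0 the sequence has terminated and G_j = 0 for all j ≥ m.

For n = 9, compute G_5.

2471826

base 2: 9 = 2^(2 + 1) + 1; at 3: 3^(3 + 1) + 1 = 82; next = 81
base 3: 81 = 3^(3 + 1); at 4: 4^(4 + 1) = 1024; next = 1023
base 4: 1023 = 3·4^4 + 3·4^3 + 3·4^2 + 3·4 + 3; at 5: 3·5^5 + 3·5^3 + 3·5^2 + 3·5 + 3 = 9843; next = 9842
base 5: 9842 = 3·5^5 + 3·5^3 + 3·5^2 + 3·5 + 2; at 6: 3·6^6 + 3·6^3 + 3·6^2 + 3·6 + 2 = 140744; next = 140743
base 6: 140743 = 3·6^6 + 3·6^3 + 3·6^2 + 3·6 + 1; at 7: 3·7^7 + 3·7^3 + 3·7^2 + 3·7 + 1 = 2471827; next = 2471826
base 7: 2471826 = 3·7^7 + 3·7^3 + 3·7^2 + 3·7; at 8: 3·8^8 + 3·8^3 + 3·8^2 + 3·8 = 50333400; next = 50333399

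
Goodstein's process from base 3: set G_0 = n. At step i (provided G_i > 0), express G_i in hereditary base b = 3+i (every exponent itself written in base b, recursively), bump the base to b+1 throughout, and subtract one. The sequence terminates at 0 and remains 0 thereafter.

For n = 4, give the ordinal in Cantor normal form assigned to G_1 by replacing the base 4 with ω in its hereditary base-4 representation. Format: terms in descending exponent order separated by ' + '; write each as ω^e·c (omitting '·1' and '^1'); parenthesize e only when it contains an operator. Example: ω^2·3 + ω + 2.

(0) 4|_3 = 3 + 1 ↦ 4 + 1|_4 = 5 ⇒ 4
(1) 4|_4 = 4 ↦ 5|_5 = 5 ⇒ 4

ω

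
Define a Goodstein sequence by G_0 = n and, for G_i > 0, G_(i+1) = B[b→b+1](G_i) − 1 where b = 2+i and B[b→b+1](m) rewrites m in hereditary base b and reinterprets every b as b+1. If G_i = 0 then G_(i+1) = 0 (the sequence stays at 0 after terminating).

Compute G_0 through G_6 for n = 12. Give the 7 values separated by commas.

step 0: 12 = 2^(2 + 1) + 2^2; sub 3 for 2: 3^(3 + 1) + 3^3; = 108; G_1 = 108−1 = 107
step 1: 107 = 3^(3 + 1) + 2·3^2 + 2·3 + 2; sub 4 for 3: 4^(4 + 1) + 2·4^2 + 2·4 + 2; = 1066; G_2 = 1066−1 = 1065
step 2: 1065 = 4^(4 + 1) + 2·4^2 + 2·4 + 1; sub 5 for 4: 5^(5 + 1) + 2·5^2 + 2·5 + 1; = 15686; G_3 = 15686−1 = 15685
step 3: 15685 = 5^(5 + 1) + 2·5^2 + 2·5; sub 6 for 5: 6^(6 + 1) + 2·6^2 + 2·6; = 280020; G_4 = 280020−1 = 280019
step 4: 280019 = 6^(6 + 1) + 2·6^2 + 6 + 5; sub 7 for 6: 7^(7 + 1) + 2·7^2 + 7 + 5; = 5764911; G_5 = 5764911−1 = 5764910
step 5: 5764910 = 7^(7 + 1) + 2·7^2 + 7 + 4; sub 8 for 7: 8^(8 + 1) + 2·8^2 + 8 + 4; = 134217868; G_6 = 134217868−1 = 134217867

12, 107, 1065, 15685, 280019, 5764910, 134217867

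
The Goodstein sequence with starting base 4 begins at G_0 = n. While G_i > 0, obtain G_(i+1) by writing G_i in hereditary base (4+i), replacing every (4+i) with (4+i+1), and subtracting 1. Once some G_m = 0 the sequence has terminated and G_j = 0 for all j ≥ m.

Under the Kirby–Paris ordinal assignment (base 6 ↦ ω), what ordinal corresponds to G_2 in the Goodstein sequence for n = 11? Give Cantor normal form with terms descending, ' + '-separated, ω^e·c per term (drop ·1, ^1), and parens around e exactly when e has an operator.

(0) 11|_4 = 2·4 + 3 ↦ 2·5 + 3|_5 = 13 ⇒ 12
(1) 12|_5 = 2·5 + 2 ↦ 2·6 + 2|_6 = 14 ⇒ 13

ω·2 + 1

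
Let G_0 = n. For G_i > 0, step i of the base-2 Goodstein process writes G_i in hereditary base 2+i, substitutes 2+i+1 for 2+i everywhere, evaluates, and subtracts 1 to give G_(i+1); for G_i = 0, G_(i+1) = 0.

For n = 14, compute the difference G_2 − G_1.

1171

[0] 14 ≡ 2^(2 + 1) + 2^2 + 2 (base 2). Lift 3: 111. −1: 110.
[1] 110 ≡ 3^(3 + 1) + 3^3 + 2 (base 3). Lift 4: 1282. −1: 1281.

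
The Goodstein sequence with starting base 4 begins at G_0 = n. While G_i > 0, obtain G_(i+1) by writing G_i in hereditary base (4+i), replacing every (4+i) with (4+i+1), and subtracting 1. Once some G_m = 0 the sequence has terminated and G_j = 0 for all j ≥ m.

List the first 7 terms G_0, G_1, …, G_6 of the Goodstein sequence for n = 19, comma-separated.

i=0: 19 = 4^2 + 3 (b=4); 4→5: 5^2 + 3 = 28; 28−1 = 27
i=1: 27 = 5^2 + 2 (b=5); 5→6: 6^2 + 2 = 38; 38−1 = 37
i=2: 37 = 6^2 + 1 (b=6); 6→7: 7^2 + 1 = 50; 50−1 = 49
i=3: 49 = 7^2 (b=7); 7→8: 8^2 = 64; 64−1 = 63
i=4: 63 = 7·8 + 7 (b=8); 8→9: 7·9 + 7 = 70; 70−1 = 69
i=5: 69 = 7·9 + 6 (b=9); 9→10: 7·10 + 6 = 76; 76−1 = 75

19, 27, 37, 49, 63, 69, 75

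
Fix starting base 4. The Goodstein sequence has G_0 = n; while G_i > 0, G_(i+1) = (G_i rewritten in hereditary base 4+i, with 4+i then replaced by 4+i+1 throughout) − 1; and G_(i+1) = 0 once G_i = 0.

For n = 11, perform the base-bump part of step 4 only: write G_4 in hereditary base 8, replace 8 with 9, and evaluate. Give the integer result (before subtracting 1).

16

step 0: 11 = 2·4 + 3; sub 5 for 4: 2·5 + 3; = 13; G_1 = 13−1 = 12
step 1: 12 = 2·5 + 2; sub 6 for 5: 2·6 + 2; = 14; G_2 = 14−1 = 13
step 2: 13 = 2·6 + 1; sub 7 for 6: 2·7 + 1; = 15; G_3 = 15−1 = 14
step 3: 14 = 2·7; sub 8 for 7: 2·8; = 16; G_4 = 16−1 = 15
step 4: 15 = 8 + 7; sub 9 for 8: 9 + 7; = 16; G_5 = 16−1 = 15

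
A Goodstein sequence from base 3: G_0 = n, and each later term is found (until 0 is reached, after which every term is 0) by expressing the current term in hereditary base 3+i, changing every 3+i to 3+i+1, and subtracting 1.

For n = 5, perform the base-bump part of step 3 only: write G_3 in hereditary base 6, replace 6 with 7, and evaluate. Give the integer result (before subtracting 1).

5

base 3: 5 = 3 + 2; at 4: 4 + 2 = 6; next = 5
base 4: 5 = 4 + 1; at 5: 5 + 1 = 6; next = 5
base 5: 5 = 5; at 6: 6 = 6; next = 5
base 6: 5 = 5; at 7: 5 = 5; next = 4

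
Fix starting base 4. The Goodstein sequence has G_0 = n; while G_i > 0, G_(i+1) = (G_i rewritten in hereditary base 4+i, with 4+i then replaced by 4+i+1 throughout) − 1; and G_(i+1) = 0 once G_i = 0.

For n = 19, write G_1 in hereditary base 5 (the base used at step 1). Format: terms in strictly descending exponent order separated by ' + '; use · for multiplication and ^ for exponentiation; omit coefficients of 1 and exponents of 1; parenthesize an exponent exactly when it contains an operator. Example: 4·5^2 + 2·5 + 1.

5^2 + 2

[0] 19 ≡ 4^2 + 3 (base 4). Lift 5: 28. −1: 27.
[1] 27 ≡ 5^2 + 2 (base 5). Lift 6: 38. −1: 37.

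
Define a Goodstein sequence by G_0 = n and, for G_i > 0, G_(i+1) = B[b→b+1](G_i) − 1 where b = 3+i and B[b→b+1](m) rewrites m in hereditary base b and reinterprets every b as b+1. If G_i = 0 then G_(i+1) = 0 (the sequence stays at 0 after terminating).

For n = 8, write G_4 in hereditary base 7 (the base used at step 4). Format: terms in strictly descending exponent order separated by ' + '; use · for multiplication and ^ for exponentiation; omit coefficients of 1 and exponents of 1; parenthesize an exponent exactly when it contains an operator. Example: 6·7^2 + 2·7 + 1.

G_0 = 8. HB_3(8) = 2·3 + 2. Bump = 10. G_1 = 9.
G_1 = 9. HB_4(9) = 2·4 + 1. Bump = 11. G_2 = 10.
G_2 = 10. HB_5(10) = 2·5. Bump = 12. G_3 = 11.
G_3 = 11. HB_6(11) = 6 + 5. Bump = 12. G_4 = 11.
G_4 = 11. HB_7(11) = 7 + 4. Bump = 12. G_5 = 11.

7 + 4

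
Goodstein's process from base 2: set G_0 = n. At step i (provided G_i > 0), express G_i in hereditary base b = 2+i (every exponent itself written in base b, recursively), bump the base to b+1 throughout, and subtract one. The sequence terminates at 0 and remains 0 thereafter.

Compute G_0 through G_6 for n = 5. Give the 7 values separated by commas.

G_0=5  [base 2] 2^2 + 1  →[2↦3]→  3^3 + 1 = 28  −1 ⇒ G_1=27
G_1=27  [base 3] 3^3  →[3↦4]→  4^4 = 256  −1 ⇒ G_2=255
G_2=255  [base 4] 3·4^3 + 3·4^2 + 3·4 + 3  →[4↦5]→  3·5^3 + 3·5^2 + 3·5 + 3 = 468  −1 ⇒ G_3=467
G_3=467  [base 5] 3·5^3 + 3·5^2 + 3·5 + 2  →[5↦6]→  3·6^3 + 3·6^2 + 3·6 + 2 = 776  −1 ⇒ G_4=775
G_4=775  [base 6] 3·6^3 + 3·6^2 + 3·6 + 1  →[6↦7]→  3·7^3 + 3·7^2 + 3·7 + 1 = 1198  −1 ⇒ G_5=1197
G_5=1197  [base 7] 3·7^3 + 3·7^2 + 3·7  →[7↦8]→  3·8^3 + 3·8^2 + 3·8 = 1752  −1 ⇒ G_6=1751

5, 27, 255, 467, 775, 1197, 1751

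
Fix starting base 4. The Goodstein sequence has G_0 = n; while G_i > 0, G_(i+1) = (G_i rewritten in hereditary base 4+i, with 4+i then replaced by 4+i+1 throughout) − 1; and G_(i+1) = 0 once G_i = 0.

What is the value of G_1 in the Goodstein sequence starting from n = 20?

29

(0) 20|_4 = 4^2 + 4 ↦ 5^2 + 5|_5 = 30 ⇒ 29
(1) 29|_5 = 5^2 + 4 ↦ 6^2 + 4|_6 = 40 ⇒ 39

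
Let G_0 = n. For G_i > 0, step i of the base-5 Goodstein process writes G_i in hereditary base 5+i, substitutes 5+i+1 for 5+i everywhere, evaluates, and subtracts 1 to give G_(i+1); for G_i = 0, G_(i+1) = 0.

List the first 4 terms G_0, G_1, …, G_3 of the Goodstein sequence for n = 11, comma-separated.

11, 12, 13, 13

i=0: 11 = 2·5 + 1 (b=5); 5→6: 2·6 + 1 = 13; 13−1 = 12
i=1: 12 = 2·6 (b=6); 6→7: 2·7 = 14; 14−1 = 13
i=2: 13 = 7 + 6 (b=7); 7→8: 8 + 6 = 14; 14−1 = 13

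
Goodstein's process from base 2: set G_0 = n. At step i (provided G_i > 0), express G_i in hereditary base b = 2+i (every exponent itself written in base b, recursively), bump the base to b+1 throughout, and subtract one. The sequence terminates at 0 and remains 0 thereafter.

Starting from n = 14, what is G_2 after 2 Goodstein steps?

1281

G_0=14  [base 2] 2^(2 + 1) + 2^2 + 2  →[2↦3]→  3^(3 + 1) + 3^3 + 3 = 111  −1 ⇒ G_1=110
G_1=110  [base 3] 3^(3 + 1) + 3^3 + 2  →[3↦4]→  4^(4 + 1) + 4^4 + 2 = 1282  −1 ⇒ G_2=1281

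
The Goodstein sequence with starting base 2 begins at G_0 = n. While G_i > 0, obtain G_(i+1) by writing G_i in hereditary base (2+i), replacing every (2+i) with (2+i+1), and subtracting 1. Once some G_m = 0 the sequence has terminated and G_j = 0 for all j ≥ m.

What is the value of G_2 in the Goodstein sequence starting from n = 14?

1281

G_0=14  [base 2] 2^(2 + 1) + 2^2 + 2  →[2↦3]→  3^(3 + 1) + 3^3 + 3 = 111  −1 ⇒ G_1=110
G_1=110  [base 3] 3^(3 + 1) + 3^3 + 2  →[3↦4]→  4^(4 + 1) + 4^4 + 2 = 1282  −1 ⇒ G_2=1281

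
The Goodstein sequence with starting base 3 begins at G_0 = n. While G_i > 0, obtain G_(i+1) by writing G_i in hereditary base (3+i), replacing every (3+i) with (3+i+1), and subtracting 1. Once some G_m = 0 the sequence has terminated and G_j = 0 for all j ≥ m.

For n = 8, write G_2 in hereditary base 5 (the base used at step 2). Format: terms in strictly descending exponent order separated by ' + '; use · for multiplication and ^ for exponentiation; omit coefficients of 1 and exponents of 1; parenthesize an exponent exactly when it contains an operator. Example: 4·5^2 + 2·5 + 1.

G_0=8  [base 3] 2·3 + 2  →[3↦4]→  2·4 + 2 = 10  −1 ⇒ G_1=9
G_1=9  [base 4] 2·4 + 1  →[4↦5]→  2·5 + 1 = 11  −1 ⇒ G_2=10
G_2=10  [base 5] 2·5  →[5↦6]→  2·6 = 12  −1 ⇒ G_3=11

2·5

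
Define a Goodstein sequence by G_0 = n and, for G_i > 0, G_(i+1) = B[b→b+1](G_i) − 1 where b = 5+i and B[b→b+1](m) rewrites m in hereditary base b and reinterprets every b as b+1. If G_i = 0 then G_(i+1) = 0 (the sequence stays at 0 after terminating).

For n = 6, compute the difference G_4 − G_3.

i=0: 6 = 5 + 1 (b=5); 5→6: 6 + 1 = 7; 7−1 = 6
i=1: 6 = 6 (b=6); 6→7: 7 = 7; 7−1 = 6
i=2: 6 = 6 (b=7); 7→8: 6 = 6; 6−1 = 5
i=3: 5 = 5 (b=8); 8→9: 5 = 5; 5−1 = 4

-1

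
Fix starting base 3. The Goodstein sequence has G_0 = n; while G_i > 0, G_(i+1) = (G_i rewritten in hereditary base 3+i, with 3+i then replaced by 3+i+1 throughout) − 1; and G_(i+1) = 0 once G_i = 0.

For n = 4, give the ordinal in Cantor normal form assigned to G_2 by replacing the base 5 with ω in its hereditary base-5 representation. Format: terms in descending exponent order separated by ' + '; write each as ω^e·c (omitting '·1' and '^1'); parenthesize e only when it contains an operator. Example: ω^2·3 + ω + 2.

4

4 —HB3→ 3 + 1 —bump→ 4 + 1 = 5 —(−1)→ 4
4 —HB4→ 4 —bump→ 5 = 5 —(−1)→ 4
4 —HB5→ 4 —bump→ 4 = 4 —(−1)→ 3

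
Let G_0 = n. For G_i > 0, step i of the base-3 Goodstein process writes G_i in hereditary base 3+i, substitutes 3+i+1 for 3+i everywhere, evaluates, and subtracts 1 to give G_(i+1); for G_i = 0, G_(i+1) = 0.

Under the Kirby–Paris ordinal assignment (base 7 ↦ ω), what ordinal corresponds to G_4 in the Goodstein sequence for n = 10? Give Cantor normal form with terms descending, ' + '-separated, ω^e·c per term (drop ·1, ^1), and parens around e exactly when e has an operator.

G_0 = 10. HB_3(10) = 3^2 + 1. Bump = 17. G_1 = 16.
G_1 = 16. HB_4(16) = 4^2. Bump = 25. G_2 = 24.
G_2 = 24. HB_5(24) = 4·5 + 4. Bump = 28. G_3 = 27.
G_3 = 27. HB_6(27) = 4·6 + 3. Bump = 31. G_4 = 30.
G_4 = 30. HB_7(30) = 4·7 + 2. Bump = 34. G_5 = 33.

ω·4 + 2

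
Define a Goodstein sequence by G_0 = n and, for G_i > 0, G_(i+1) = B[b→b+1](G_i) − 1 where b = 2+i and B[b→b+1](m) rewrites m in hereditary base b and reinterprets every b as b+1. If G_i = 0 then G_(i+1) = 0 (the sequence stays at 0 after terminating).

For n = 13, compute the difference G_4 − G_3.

step 0: 13 = 2^(2 + 1) + 2^2 + 1; sub 3 for 2: 3^(3 + 1) + 3^3 + 1; = 109; G_1 = 109−1 = 108
step 1: 108 = 3^(3 + 1) + 3^3; sub 4 for 3: 4^(4 + 1) + 4^4; = 1280; G_2 = 1280−1 = 1279
step 2: 1279 = 4^(4 + 1) + 3·4^3 + 3·4^2 + 3·4 + 3; sub 5 for 4: 5^(5 + 1) + 3·5^3 + 3·5^2 + 3·5 + 3; = 16093; G_3 = 16093−1 = 16092
step 3: 16092 = 5^(5 + 1) + 3·5^3 + 3·5^2 + 3·5 + 2; sub 6 for 5: 6^(6 + 1) + 3·6^3 + 3·6^2 + 3·6 + 2; = 280712; G_4 = 280712−1 = 280711

264619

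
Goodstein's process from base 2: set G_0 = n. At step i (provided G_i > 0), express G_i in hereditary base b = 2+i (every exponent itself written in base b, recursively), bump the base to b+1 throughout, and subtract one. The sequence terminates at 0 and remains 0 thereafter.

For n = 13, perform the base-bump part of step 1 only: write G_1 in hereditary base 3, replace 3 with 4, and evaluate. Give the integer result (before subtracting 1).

step 0: 13 = 2^(2 + 1) + 2^2 + 1; sub 3 for 2: 3^(3 + 1) + 3^3 + 1; = 109; G_1 = 109−1 = 108
step 1: 108 = 3^(3 + 1) + 3^3; sub 4 for 3: 4^(4 + 1) + 4^4; = 1280; G_2 = 1280−1 = 1279

1280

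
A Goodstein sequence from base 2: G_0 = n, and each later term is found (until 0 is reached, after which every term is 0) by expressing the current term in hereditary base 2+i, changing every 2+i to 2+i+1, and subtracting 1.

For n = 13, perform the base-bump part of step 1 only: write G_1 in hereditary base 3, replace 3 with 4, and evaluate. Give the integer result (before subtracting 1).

1280

(0) 13|_2 = 2^(2 + 1) + 2^2 + 1 ↦ 3^(3 + 1) + 3^3 + 1|_3 = 109 ⇒ 108
(1) 108|_3 = 3^(3 + 1) + 3^3 ↦ 4^(4 + 1) + 4^4|_4 = 1280 ⇒ 1279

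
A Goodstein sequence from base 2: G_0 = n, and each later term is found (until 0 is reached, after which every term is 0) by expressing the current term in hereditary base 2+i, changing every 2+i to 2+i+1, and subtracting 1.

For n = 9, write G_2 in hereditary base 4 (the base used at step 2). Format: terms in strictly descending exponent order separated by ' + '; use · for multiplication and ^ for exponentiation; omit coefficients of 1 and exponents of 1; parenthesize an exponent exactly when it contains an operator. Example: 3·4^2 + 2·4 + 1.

G_0=9  [base 2] 2^(2 + 1) + 1  →[2↦3]→  3^(3 + 1) + 1 = 82  −1 ⇒ G_1=81
G_1=81  [base 3] 3^(3 + 1)  →[3↦4]→  4^(4 + 1) = 1024  −1 ⇒ G_2=1023

3·4^4 + 3·4^3 + 3·4^2 + 3·4 + 3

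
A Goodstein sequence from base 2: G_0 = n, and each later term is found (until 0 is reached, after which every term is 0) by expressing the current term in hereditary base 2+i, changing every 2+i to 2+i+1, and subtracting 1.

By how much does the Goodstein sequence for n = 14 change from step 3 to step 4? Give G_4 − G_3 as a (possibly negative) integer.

G_0=14  [base 2] 2^(2 + 1) + 2^2 + 2  →[2↦3]→  3^(3 + 1) + 3^3 + 3 = 111  −1 ⇒ G_1=110
G_1=110  [base 3] 3^(3 + 1) + 3^3 + 2  →[3↦4]→  4^(4 + 1) + 4^4 + 2 = 1282  −1 ⇒ G_2=1281
G_2=1281  [base 4] 4^(4 + 1) + 4^4 + 1  →[4↦5]→  5^(5 + 1) + 5^5 + 1 = 18751  −1 ⇒ G_3=18750
G_3=18750  [base 5] 5^(5 + 1) + 5^5  →[5↦6]→  6^(6 + 1) + 6^6 = 326592  −1 ⇒ G_4=326591

307841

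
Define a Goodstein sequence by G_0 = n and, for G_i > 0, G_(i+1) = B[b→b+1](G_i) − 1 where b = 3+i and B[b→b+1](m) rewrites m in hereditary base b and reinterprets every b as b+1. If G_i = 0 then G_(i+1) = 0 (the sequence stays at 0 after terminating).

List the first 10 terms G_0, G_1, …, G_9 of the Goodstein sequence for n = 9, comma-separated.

9 —HB3→ 3^2 —bump→ 4^2 = 16 —(−1)→ 15
15 —HB4→ 3·4 + 3 —bump→ 3·5 + 3 = 18 —(−1)→ 17
17 —HB5→ 3·5 + 2 —bump→ 3·6 + 2 = 20 —(−1)→ 19
19 —HB6→ 3·6 + 1 —bump→ 3·7 + 1 = 22 —(−1)→ 21
21 —HB7→ 3·7 —bump→ 3·8 = 24 —(−1)→ 23
23 —HB8→ 2·8 + 7 —bump→ 2·9 + 7 = 25 —(−1)→ 24
24 —HB9→ 2·9 + 6 —bump→ 2·10 + 6 = 26 —(−1)→ 25
25 —HB10→ 2·10 + 5 —bump→ 2·11 + 5 = 27 —(−1)→ 26
26 —HB11→ 2·11 + 4 —bump→ 2·12 + 4 = 28 —(−1)→ 27

9, 15, 17, 19, 21, 23, 24, 25, 26, 27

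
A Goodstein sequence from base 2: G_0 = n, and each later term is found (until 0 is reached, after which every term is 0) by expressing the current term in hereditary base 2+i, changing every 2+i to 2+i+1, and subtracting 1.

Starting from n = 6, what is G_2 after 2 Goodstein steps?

257

i=0: 6 = 2^2 + 2 (b=2); 2→3: 3^3 + 3 = 30; 30−1 = 29
i=1: 29 = 3^3 + 2 (b=3); 3→4: 4^4 + 2 = 258; 258−1 = 257
i=2: 257 = 4^4 + 1 (b=4); 4→5: 5^5 + 1 = 3126; 3126−1 = 3125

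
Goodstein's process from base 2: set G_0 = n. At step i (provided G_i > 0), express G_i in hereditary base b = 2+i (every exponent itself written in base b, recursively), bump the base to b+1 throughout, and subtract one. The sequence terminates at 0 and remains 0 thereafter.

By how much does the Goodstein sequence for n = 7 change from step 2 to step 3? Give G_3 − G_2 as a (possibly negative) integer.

step 0: 7 = 2^2 + 2 + 1; sub 3 for 2: 3^3 + 3 + 1; = 31; G_1 = 31−1 = 30
step 1: 30 = 3^3 + 3; sub 4 for 3: 4^4 + 4; = 260; G_2 = 260−1 = 259
step 2: 259 = 4^4 + 3; sub 5 for 4: 5^5 + 3; = 3128; G_3 = 3128−1 = 3127

2868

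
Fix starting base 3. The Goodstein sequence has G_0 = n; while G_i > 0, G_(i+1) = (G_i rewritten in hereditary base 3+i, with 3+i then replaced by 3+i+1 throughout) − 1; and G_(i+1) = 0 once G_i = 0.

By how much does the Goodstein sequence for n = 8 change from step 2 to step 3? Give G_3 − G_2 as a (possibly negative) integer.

1

base 3: 8 = 2·3 + 2; at 4: 2·4 + 2 = 10; next = 9
base 4: 9 = 2·4 + 1; at 5: 2·5 + 1 = 11; next = 10
base 5: 10 = 2·5; at 6: 2·6 = 12; next = 11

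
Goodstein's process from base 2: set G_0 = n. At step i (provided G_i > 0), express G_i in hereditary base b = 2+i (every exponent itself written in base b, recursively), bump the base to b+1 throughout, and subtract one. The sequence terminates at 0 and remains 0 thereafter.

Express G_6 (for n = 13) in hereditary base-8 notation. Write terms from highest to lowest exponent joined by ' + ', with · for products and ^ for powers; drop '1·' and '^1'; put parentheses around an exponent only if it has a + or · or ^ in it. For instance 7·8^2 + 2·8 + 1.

8^(8 + 1) + 3·8^3 + 3·8^2 + 2·8 + 7

13 —HB2→ 2^(2 + 1) + 2^2 + 1 —bump→ 3^(3 + 1) + 3^3 + 1 = 109 —(−1)→ 108
108 —HB3→ 3^(3 + 1) + 3^3 —bump→ 4^(4 + 1) + 4^4 = 1280 —(−1)→ 1279
1279 —HB4→ 4^(4 + 1) + 3·4^3 + 3·4^2 + 3·4 + 3 —bump→ 5^(5 + 1) + 3·5^3 + 3·5^2 + 3·5 + 3 = 16093 —(−1)→ 16092
16092 —HB5→ 5^(5 + 1) + 3·5^3 + 3·5^2 + 3·5 + 2 —bump→ 6^(6 + 1) + 3·6^3 + 3·6^2 + 3·6 + 2 = 280712 —(−1)→ 280711
280711 —HB6→ 6^(6 + 1) + 3·6^3 + 3·6^2 + 3·6 + 1 —bump→ 7^(7 + 1) + 3·7^3 + 3·7^2 + 3·7 + 1 = 5765999 —(−1)→ 5765998
5765998 —HB7→ 7^(7 + 1) + 3·7^3 + 3·7^2 + 3·7 —bump→ 8^(8 + 1) + 3·8^3 + 3·8^2 + 3·8 = 134219480 —(−1)→ 134219479
134219479 —HB8→ 8^(8 + 1) + 3·8^3 + 3·8^2 + 2·8 + 7 —bump→ 9^(9 + 1) + 3·9^3 + 3·9^2 + 2·9 + 7 = 3486786856 —(−1)→ 3486786855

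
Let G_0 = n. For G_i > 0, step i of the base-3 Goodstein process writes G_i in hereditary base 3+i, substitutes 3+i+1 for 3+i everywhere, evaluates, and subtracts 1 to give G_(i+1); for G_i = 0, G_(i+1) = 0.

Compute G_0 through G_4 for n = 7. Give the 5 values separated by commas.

7, 8, 9, 9, 9

(0) 7|_3 = 2·3 + 1 ↦ 2·4 + 1|_4 = 9 ⇒ 8
(1) 8|_4 = 2·4 ↦ 2·5|_5 = 10 ⇒ 9
(2) 9|_5 = 5 + 4 ↦ 6 + 4|_6 = 10 ⇒ 9
(3) 9|_6 = 6 + 3 ↦ 7 + 3|_7 = 10 ⇒ 9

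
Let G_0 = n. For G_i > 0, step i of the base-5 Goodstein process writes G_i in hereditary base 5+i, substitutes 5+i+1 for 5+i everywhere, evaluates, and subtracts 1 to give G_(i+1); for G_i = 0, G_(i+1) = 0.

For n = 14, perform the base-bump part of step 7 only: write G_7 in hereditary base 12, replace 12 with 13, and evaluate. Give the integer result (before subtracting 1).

20

i=0: 14 = 2·5 + 4 (b=5); 5→6: 2·6 + 4 = 16; 16−1 = 15
i=1: 15 = 2·6 + 3 (b=6); 6→7: 2·7 + 3 = 17; 17−1 = 16
i=2: 16 = 2·7 + 2 (b=7); 7→8: 2·8 + 2 = 18; 18−1 = 17
i=3: 17 = 2·8 + 1 (b=8); 8→9: 2·9 + 1 = 19; 19−1 = 18
i=4: 18 = 2·9 (b=9); 9→10: 2·10 = 20; 20−1 = 19
i=5: 19 = 10 + 9 (b=10); 10→11: 11 + 9 = 20; 20−1 = 19
i=6: 19 = 11 + 8 (b=11); 11→12: 12 + 8 = 20; 20−1 = 19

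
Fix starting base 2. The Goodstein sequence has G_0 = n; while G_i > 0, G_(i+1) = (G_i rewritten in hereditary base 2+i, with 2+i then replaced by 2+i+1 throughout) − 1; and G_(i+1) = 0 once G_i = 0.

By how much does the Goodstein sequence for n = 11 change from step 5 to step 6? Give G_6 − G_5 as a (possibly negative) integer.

128452926

[0] 11 ≡ 2^(2 + 1) + 2 + 1 (base 2). Lift 3: 85. −1: 84.
[1] 84 ≡ 3^(3 + 1) + 3 (base 3). Lift 4: 1028. −1: 1027.
[2] 1027 ≡ 4^(4 + 1) + 3 (base 4). Lift 5: 15628. −1: 15627.
[3] 15627 ≡ 5^(5 + 1) + 2 (base 5). Lift 6: 279938. −1: 279937.
[4] 279937 ≡ 6^(6 + 1) + 1 (base 6). Lift 7: 5764802. −1: 5764801.
[5] 5764801 ≡ 7^(7 + 1) (base 7). Lift 8: 134217728. −1: 134217727.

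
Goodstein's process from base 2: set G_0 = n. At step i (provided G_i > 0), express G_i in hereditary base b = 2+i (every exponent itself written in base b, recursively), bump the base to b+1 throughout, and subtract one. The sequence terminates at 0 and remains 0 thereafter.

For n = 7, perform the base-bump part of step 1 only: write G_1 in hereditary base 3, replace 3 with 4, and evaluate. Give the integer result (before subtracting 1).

260

7 —HB2→ 2^2 + 2 + 1 —bump→ 3^3 + 3 + 1 = 31 —(−1)→ 30
30 —HB3→ 3^3 + 3 —bump→ 4^4 + 4 = 260 —(−1)→ 259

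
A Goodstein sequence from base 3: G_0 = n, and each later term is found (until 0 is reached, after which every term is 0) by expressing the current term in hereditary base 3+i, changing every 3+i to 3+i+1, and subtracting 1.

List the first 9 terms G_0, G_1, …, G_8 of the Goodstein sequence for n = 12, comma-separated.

G_0 = 12. HB_3(12) = 3^2 + 3. Bump = 20. G_1 = 19.
G_1 = 19. HB_4(19) = 4^2 + 3. Bump = 28. G_2 = 27.
G_2 = 27. HB_5(27) = 5^2 + 2. Bump = 38. G_3 = 37.
G_3 = 37. HB_6(37) = 6^2 + 1. Bump = 50. G_4 = 49.
G_4 = 49. HB_7(49) = 7^2. Bump = 64. G_5 = 63.
G_5 = 63. HB_8(63) = 7·8 + 7. Bump = 70. G_6 = 69.
G_6 = 69. HB_9(69) = 7·9 + 6. Bump = 76. G_7 = 75.
G_7 = 75. HB_10(75) = 7·10 + 5. Bump = 82. G_8 = 81.

12, 19, 27, 37, 49, 63, 69, 75, 81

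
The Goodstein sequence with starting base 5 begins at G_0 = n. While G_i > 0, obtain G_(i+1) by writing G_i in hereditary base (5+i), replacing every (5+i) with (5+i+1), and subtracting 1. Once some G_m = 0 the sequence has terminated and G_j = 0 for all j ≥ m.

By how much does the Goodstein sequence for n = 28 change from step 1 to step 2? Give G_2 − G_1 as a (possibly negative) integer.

base 5: 28 = 5^2 + 3; at 6: 6^2 + 3 = 39; next = 38
base 6: 38 = 6^2 + 2; at 7: 7^2 + 2 = 51; next = 50

12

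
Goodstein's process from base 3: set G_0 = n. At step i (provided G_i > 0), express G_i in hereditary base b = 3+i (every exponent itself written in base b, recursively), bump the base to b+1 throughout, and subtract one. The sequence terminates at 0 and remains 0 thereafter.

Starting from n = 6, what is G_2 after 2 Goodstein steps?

7

6 —HB3→ 2·3 —bump→ 2·4 = 8 —(−1)→ 7
7 —HB4→ 4 + 3 —bump→ 5 + 3 = 8 —(−1)→ 7
7 —HB5→ 5 + 2 —bump→ 6 + 2 = 8 —(−1)→ 7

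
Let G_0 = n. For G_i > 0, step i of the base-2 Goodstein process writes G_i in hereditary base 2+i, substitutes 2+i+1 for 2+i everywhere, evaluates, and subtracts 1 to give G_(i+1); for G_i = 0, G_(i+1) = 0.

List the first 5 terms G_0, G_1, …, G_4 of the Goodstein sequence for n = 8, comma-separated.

[0] 8 ≡ 2^(2 + 1) (base 2). Lift 3: 81. −1: 80.
[1] 80 ≡ 2·3^3 + 2·3^2 + 2·3 + 2 (base 3). Lift 4: 554. −1: 553.
[2] 553 ≡ 2·4^4 + 2·4^2 + 2·4 + 1 (base 4). Lift 5: 6311. −1: 6310.
[3] 6310 ≡ 2·5^5 + 2·5^2 + 2·5 (base 5). Lift 6: 93396. −1: 93395.

8, 80, 553, 6310, 93395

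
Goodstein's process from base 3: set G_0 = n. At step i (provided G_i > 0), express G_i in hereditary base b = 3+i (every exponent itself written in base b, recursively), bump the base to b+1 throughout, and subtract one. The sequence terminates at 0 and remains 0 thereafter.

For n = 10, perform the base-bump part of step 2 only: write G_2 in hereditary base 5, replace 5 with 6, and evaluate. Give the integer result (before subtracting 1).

28

i=0: 10 = 3^2 + 1 (b=3); 3→4: 4^2 + 1 = 17; 17−1 = 16
i=1: 16 = 4^2 (b=4); 4→5: 5^2 = 25; 25−1 = 24
i=2: 24 = 4·5 + 4 (b=5); 5→6: 4·6 + 4 = 28; 28−1 = 27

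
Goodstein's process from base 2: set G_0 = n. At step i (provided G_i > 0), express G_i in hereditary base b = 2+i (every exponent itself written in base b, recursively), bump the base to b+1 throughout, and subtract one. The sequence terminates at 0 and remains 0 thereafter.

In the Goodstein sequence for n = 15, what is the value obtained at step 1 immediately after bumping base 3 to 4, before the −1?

[0] 15 ≡ 2^(2 + 1) + 2^2 + 2 + 1 (base 2). Lift 3: 112. −1: 111.
[1] 111 ≡ 3^(3 + 1) + 3^3 + 3 (base 3). Lift 4: 1284. −1: 1283.

1284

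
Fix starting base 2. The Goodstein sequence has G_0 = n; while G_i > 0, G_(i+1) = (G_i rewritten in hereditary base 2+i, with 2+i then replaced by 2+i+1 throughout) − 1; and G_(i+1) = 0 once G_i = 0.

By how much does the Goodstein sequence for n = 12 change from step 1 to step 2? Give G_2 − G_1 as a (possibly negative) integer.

base 2: 12 = 2^(2 + 1) + 2^2; at 3: 3^(3 + 1) + 3^3 = 108; next = 107
base 3: 107 = 3^(3 + 1) + 2·3^2 + 2·3 + 2; at 4: 4^(4 + 1) + 2·4^2 + 2·4 + 2 = 1066; next = 1065

958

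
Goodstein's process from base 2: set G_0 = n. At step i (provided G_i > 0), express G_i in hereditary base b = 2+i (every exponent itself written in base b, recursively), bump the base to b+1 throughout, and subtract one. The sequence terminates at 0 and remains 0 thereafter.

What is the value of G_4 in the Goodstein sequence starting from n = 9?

140743

G_0 = 9. HB_2(9) = 2^(2 + 1) + 1. Bump = 82. G_1 = 81.
G_1 = 81. HB_3(81) = 3^(3 + 1). Bump = 1024. G_2 = 1023.
G_2 = 1023. HB_4(1023) = 3·4^4 + 3·4^3 + 3·4^2 + 3·4 + 3. Bump = 9843. G_3 = 9842.
G_3 = 9842. HB_5(9842) = 3·5^5 + 3·5^3 + 3·5^2 + 3·5 + 2. Bump = 140744. G_4 = 140743.
G_4 = 140743. HB_6(140743) = 3·6^6 + 3·6^3 + 3·6^2 + 3·6 + 1. Bump = 2471827. G_5 = 2471826.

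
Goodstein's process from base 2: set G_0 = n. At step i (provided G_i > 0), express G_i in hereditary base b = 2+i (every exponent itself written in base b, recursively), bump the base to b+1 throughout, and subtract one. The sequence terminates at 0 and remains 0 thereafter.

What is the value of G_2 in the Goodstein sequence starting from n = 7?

259

[0] 7 ≡ 2^2 + 2 + 1 (base 2). Lift 3: 31. −1: 30.
[1] 30 ≡ 3^3 + 3 (base 3). Lift 4: 260. −1: 259.
[2] 259 ≡ 4^4 + 3 (base 4). Lift 5: 3128. −1: 3127.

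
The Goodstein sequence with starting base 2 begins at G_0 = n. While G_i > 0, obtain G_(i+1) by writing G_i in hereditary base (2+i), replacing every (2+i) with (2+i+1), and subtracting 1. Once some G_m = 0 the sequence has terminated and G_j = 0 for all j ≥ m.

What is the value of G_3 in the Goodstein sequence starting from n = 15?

(0) 15|_2 = 2^(2 + 1) + 2^2 + 2 + 1 ↦ 3^(3 + 1) + 3^3 + 3 + 1|_3 = 112 ⇒ 111
(1) 111|_3 = 3^(3 + 1) + 3^3 + 3 ↦ 4^(4 + 1) + 4^4 + 4|_4 = 1284 ⇒ 1283
(2) 1283|_4 = 4^(4 + 1) + 4^4 + 3 ↦ 5^(5 + 1) + 5^5 + 3|_5 = 18753 ⇒ 18752
(3) 18752|_5 = 5^(5 + 1) + 5^5 + 2 ↦ 6^(6 + 1) + 6^6 + 2|_6 = 326594 ⇒ 326593

18752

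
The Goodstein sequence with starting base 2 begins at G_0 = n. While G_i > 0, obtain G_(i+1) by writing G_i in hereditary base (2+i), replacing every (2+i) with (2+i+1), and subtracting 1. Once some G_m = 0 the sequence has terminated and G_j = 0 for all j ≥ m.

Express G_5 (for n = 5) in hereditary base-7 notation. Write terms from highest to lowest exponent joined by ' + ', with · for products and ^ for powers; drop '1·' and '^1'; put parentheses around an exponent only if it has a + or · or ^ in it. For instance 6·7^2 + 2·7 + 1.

3·7^3 + 3·7^2 + 3·7

(0) 5|_2 = 2^2 + 1 ↦ 3^3 + 1|_3 = 28 ⇒ 27
(1) 27|_3 = 3^3 ↦ 4^4|_4 = 256 ⇒ 255
(2) 255|_4 = 3·4^3 + 3·4^2 + 3·4 + 3 ↦ 3·5^3 + 3·5^2 + 3·5 + 3|_5 = 468 ⇒ 467
(3) 467|_5 = 3·5^3 + 3·5^2 + 3·5 + 2 ↦ 3·6^3 + 3·6^2 + 3·6 + 2|_6 = 776 ⇒ 775
(4) 775|_6 = 3·6^3 + 3·6^2 + 3·6 + 1 ↦ 3·7^3 + 3·7^2 + 3·7 + 1|_7 = 1198 ⇒ 1197
(5) 1197|_7 = 3·7^3 + 3·7^2 + 3·7 ↦ 3·8^3 + 3·8^2 + 3·8|_8 = 1752 ⇒ 1751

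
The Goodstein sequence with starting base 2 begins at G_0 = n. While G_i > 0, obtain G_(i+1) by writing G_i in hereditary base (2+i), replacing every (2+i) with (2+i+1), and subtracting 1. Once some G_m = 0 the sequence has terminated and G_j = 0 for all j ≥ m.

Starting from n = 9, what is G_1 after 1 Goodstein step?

base 2: 9 = 2^(2 + 1) + 1; at 3: 3^(3 + 1) + 1 = 82; next = 81
base 3: 81 = 3^(3 + 1); at 4: 4^(4 + 1) = 1024; next = 1023

81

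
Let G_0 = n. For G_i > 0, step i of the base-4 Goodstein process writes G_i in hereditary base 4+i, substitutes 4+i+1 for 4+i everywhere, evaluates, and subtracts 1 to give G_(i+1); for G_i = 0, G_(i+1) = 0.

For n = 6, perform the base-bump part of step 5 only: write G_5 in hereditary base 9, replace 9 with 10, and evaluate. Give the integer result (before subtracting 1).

G_0=6  [base 4] 4 + 2  →[4↦5]→  5 + 2 = 7  −1 ⇒ G_1=6
G_1=6  [base 5] 5 + 1  →[5↦6]→  6 + 1 = 7  −1 ⇒ G_2=6
G_2=6  [base 6] 6  →[6↦7]→  7 = 7  −1 ⇒ G_3=6
G_3=6  [base 7] 6  →[7↦8]→  6 = 6  −1 ⇒ G_4=5
G_4=5  [base 8] 5  →[8↦9]→  5 = 5  −1 ⇒ G_5=4
G_5=4  [base 9] 4  →[9↦10]→  4 = 4  −1 ⇒ G_6=3

4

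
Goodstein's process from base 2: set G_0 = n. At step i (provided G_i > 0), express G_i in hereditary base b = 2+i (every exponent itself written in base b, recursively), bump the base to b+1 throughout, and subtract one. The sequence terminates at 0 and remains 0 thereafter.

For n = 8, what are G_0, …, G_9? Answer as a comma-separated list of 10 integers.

8, 80, 553, 6310, 93395, 1647195, 33554571, 774841151, 20000000211, 570623341475

i=0: 8 = 2^(2 + 1) (b=2); 2→3: 3^(3 + 1) = 81; 81−1 = 80
i=1: 80 = 2·3^3 + 2·3^2 + 2·3 + 2 (b=3); 3→4: 2·4^4 + 2·4^2 + 2·4 + 2 = 554; 554−1 = 553
i=2: 553 = 2·4^4 + 2·4^2 + 2·4 + 1 (b=4); 4→5: 2·5^5 + 2·5^2 + 2·5 + 1 = 6311; 6311−1 = 6310
i=3: 6310 = 2·5^5 + 2·5^2 + 2·5 (b=5); 5→6: 2·6^6 + 2·6^2 + 2·6 = 93396; 93396−1 = 93395
i=4: 93395 = 2·6^6 + 2·6^2 + 6 + 5 (b=6); 6→7: 2·7^7 + 2·7^2 + 7 + 5 = 1647196; 1647196−1 = 1647195
i=5: 1647195 = 2·7^7 + 2·7^2 + 7 + 4 (b=7); 7→8: 2·8^8 + 2·8^2 + 8 + 4 = 33554572; 33554572−1 = 33554571
i=6: 33554571 = 2·8^8 + 2·8^2 + 8 + 3 (b=8); 8→9: 2·9^9 + 2·9^2 + 9 + 3 = 774841152; 774841152−1 = 774841151
i=7: 774841151 = 2·9^9 + 2·9^2 + 9 + 2 (b=9); 9→10: 2·10^10 + 2·10^2 + 10 + 2 = 20000000212; 20000000212−1 = 20000000211
i=8: 20000000211 = 2·10^10 + 2·10^2 + 10 + 1 (b=10); 10→11: 2·11^11 + 2·11^2 + 11 + 1 = 570623341476; 570623341476−1 = 570623341475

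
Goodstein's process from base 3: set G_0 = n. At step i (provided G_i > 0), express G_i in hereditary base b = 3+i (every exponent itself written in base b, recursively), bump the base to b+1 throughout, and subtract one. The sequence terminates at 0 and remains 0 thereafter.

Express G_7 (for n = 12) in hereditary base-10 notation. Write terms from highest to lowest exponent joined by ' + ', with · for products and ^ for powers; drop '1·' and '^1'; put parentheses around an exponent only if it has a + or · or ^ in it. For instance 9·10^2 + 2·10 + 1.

7·10 + 5

G_0=12  [base 3] 3^2 + 3  →[3↦4]→  4^2 + 4 = 20  −1 ⇒ G_1=19
G_1=19  [base 4] 4^2 + 3  →[4↦5]→  5^2 + 3 = 28  −1 ⇒ G_2=27
G_2=27  [base 5] 5^2 + 2  →[5↦6]→  6^2 + 2 = 38  −1 ⇒ G_3=37
G_3=37  [base 6] 6^2 + 1  →[6↦7]→  7^2 + 1 = 50  −1 ⇒ G_4=49
G_4=49  [base 7] 7^2  →[7↦8]→  8^2 = 64  −1 ⇒ G_5=63
G_5=63  [base 8] 7·8 + 7  →[8↦9]→  7·9 + 7 = 70  −1 ⇒ G_6=69
G_6=69  [base 9] 7·9 + 6  →[9↦10]→  7·10 + 6 = 76  −1 ⇒ G_7=75
G_7=75  [base 10] 7·10 + 5  →[10↦11]→  7·11 + 5 = 82  −1 ⇒ G_8=81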